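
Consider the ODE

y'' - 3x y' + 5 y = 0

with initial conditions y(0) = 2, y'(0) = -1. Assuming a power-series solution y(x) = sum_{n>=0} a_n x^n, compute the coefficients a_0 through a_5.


Ansatz: y(x) = sum_{n>=0} a_n x^n, so y'(x) = sum_{n>=1} n a_n x^(n-1) and y''(x) = sum_{n>=2} n(n-1) a_n x^(n-2).
Substitute into P(x) y'' + Q(x) y' + R(x) y = 0 with P(x) = 1, Q(x) = -3x, R(x) = 5, and match powers of x.
Initial conditions: a_0 = 2, a_1 = -1.
Setting the coefficient of each power of x to zero and solving order by order (substituting the coefficients already found):
  x^0: 2 a_2 + 5 a_0 = 0  ->  2 a_2 = -5 a_0 = -10  ->  a_2 = -5
  x^1: 6 a_3 + 2 a_1 = 0  ->  6 a_3 = -2 a_1 = 2  ->  a_3 = 1/3
  x^2: 12 a_4 - a_2 = 0  ->  12 a_4 = a_2 = -5  ->  a_4 = -5/12
  x^3: 20 a_5 - 4 a_3 = 0  ->  20 a_5 = 4 a_3 = 4/3  ->  a_5 = 1/15
Truncated series: y(x) = 2 - x - 5 x^2 + (1/3) x^3 - (5/12) x^4 + (1/15) x^5 + O(x^6).

a_0 = 2; a_1 = -1; a_2 = -5; a_3 = 1/3; a_4 = -5/12; a_5 = 1/15


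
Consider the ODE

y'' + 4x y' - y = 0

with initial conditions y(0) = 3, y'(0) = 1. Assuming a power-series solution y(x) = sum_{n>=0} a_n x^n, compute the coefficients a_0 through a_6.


Ansatz: y(x) = sum_{n>=0} a_n x^n, so y'(x) = sum_{n>=1} n a_n x^(n-1) and y''(x) = sum_{n>=2} n(n-1) a_n x^(n-2).
Substitute into P(x) y'' + Q(x) y' + R(x) y = 0 with P(x) = 1, Q(x) = 4x, R(x) = -1, and match powers of x.
Initial conditions: a_0 = 3, a_1 = 1.
Setting the coefficient of each power of x to zero and solving order by order (substituting the coefficients already found):
  x^0: 2 a_2 - a_0 = 0  ->  2 a_2 = a_0 = 3  ->  a_2 = 3/2
  x^1: 6 a_3 + 3 a_1 = 0  ->  6 a_3 = -3 a_1 = -3  ->  a_3 = -1/2
  x^2: 12 a_4 + 7 a_2 = 0  ->  12 a_4 = -7 a_2 = -21/2  ->  a_4 = -7/8
  x^3: 20 a_5 + 11 a_3 = 0  ->  20 a_5 = -11 a_3 = 11/2  ->  a_5 = 11/40
  x^4: 30 a_6 + 15 a_4 = 0  ->  30 a_6 = -15 a_4 = 105/8  ->  a_6 = 7/16
Truncated series: y(x) = 3 + x + (3/2) x^2 - (1/2) x^3 - (7/8) x^4 + (11/40) x^5 + (7/16) x^6 + O(x^7).

a_0 = 3; a_1 = 1; a_2 = 3/2; a_3 = -1/2; a_4 = -7/8; a_5 = 11/40; a_6 = 7/16


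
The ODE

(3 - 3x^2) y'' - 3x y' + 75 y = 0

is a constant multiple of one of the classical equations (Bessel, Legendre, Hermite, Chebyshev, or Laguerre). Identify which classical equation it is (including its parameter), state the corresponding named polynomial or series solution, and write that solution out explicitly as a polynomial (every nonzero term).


All three coefficients share the factor 3; dividing through by 3 gives  (1 - x^2) y'' - x y' + 25 y = 0.
This matches the Chebyshev equation (1 - x^2) y'' - x y' + n^2 y = 0 (note the -x y' term, not -2x y') with n^2 = 25, so n = 5; the polynomial solution is T_5(x).
With y = sum_k a_k x^k, matching x^k gives (k+2)(k+1) a_{k+2} = (k^2 - n^2) a_k = (k - 5)(k + 5) a_k. The right side vanishes at k = 5, so the series with the parity of 5 terminates at degree 5.
Standard normalization: leading coefficient of T_n is 2^(n-1), so a_5 = 2^4 = 16. Work downward with a_k = (k+1)(k+2) a_{k+2} / ((k - 5)(k + 5)):
  a_3 = (4)(5)(16) / ((3 - 5)(3 + 5)) = 320/(-16) = -20
  a_1 = (2)(3)(-20) / ((1 - 5)(1 + 5)) = -120/(-24) = 5
Hence T_5(x) = 16 x^5 - 20 x^3 + 5 x.

T_5(x); series = 16 x^5 - 20 x^3 + 5 x


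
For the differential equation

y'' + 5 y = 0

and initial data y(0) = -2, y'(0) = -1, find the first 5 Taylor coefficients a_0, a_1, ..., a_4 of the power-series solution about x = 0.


Ansatz: y(x) = sum_{n>=0} a_n x^n, so y'(x) = sum_{n>=1} n a_n x^(n-1) and y''(x) = sum_{n>=2} n(n-1) a_n x^(n-2).
Substitute into P(x) y'' + Q(x) y' + R(x) y = 0 with P(x) = 1, Q(x) = 0, R(x) = 5, and match powers of x.
Initial conditions: a_0 = -2, a_1 = -1.
Setting the coefficient of each power of x to zero and solving order by order (substituting the coefficients already found):
  x^0: 2 a_2 + 5 a_0 = 0  ->  2 a_2 = -5 a_0 = 10  ->  a_2 = 5
  x^1: 6 a_3 + 5 a_1 = 0  ->  6 a_3 = -5 a_1 = 5  ->  a_3 = 5/6
  x^2: 12 a_4 + 5 a_2 = 0  ->  12 a_4 = -5 a_2 = -25  ->  a_4 = -25/12
Truncated series: y(x) = -2 - x + 5 x^2 + (5/6) x^3 - (25/12) x^4 + O(x^5).

a_0 = -2; a_1 = -1; a_2 = 5; a_3 = 5/6; a_4 = -25/12


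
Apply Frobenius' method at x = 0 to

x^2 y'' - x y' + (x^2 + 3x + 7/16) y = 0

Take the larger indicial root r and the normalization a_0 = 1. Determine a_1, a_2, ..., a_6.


Write in Frobenius form y'' + (p(x)/x) y' + (q(x)/x^2) y = 0:
  p(x) = -1,  q(x) = x^2 + 3x + 7/16.
Indicial equation: r(r-1) + (-1) r + (7/16) = 0 -> roots r_1 = 7/4, r_2 = 1/4.
Take r = r_1 = 7/4. Let y(x) = x^r sum_{n>=0} a_n x^n with a_0 = 1.
Substitute y = x^r sum a_n x^n and match x^{r+n}. The recurrence is
  D(n) a_n + 3 a_{n-1} + 1 a_{n-2} = 0,  where D(n) = (r+n)(r+n-1) + (-1)(r+n) + (7/16).
  a_n = [-3 a_{n-1} - 1 a_{n-2}] / D(n).
Since the indicial polynomial factors as (r - r_1)(r - r_2), D(n) = (r_1 + n - r_1)(r_1 + n - r_2) = n(n + 3/2).
Evaluating step by step (a_0 = 1):
  n = 1: D(1) = 1(1 + 3/2) = 5/2; numerator = -3(1) = -3; a_1 = (-3)/(5/2) = -6/5
  n = 2: D(2) = 2(2 + 3/2) = 7; numerator = -3(-6/5) - 1(1) = 13/5; a_2 = (13/5)/(7) = 13/35
  n = 3: D(3) = 3(3 + 3/2) = 27/2; numerator = -3(13/35) - 1(-6/5) = 3/35; a_3 = (3/35)/(27/2) = 2/315
  n = 4: D(4) = 4(4 + 3/2) = 22; numerator = -3(2/315) - 1(13/35) = -41/105; a_4 = (-41/105)/(22) = -41/2310
  n = 5: D(5) = 5(5 + 3/2) = 65/2; numerator = -3(-41/2310) - 1(2/315) = 65/1386; a_5 = (65/1386)/(65/2) = 1/693
  n = 6: D(6) = 6(6 + 3/2) = 45; numerator = -3(1/693) - 1(-41/2310) = 31/2310; a_6 = (31/2310)/(45) = 31/103950

r = 7/4; a_0 = 1; a_1 = -6/5; a_2 = 13/35; a_3 = 2/315; a_4 = -41/2310; a_5 = 1/693; a_6 = 31/103950


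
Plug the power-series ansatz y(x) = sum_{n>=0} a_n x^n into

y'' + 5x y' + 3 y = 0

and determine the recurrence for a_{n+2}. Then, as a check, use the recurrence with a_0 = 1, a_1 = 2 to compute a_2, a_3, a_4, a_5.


Substitute y = sum_n a_n x^n.
y''(x) has coefficient (n+2)(n+1) a_{n+2} at x^n;
5 x y'(x) has coefficient 5 n a_n at x^n (shift);
3 y(x) has coefficient 3 a_n at x^n.
Matching x^n: (n+2)(n+1) a_{n+2} + (5n + 3) a_n = 0.
Thus a_{n+2} = (-5n - 3) / ((n+1)(n+2)) * a_n.

Check with a_0 = 1, a_1 = 2 (apply the recurrence for n = 0, 1, 2, 3): a_0 = 1, a_1 = 2, a_2 = -3/2, a_3 = -8/3, a_4 = 13/8, a_5 = 12/5.

a_(n+2) = (-5n - 3) / ((n+1)(n+2)) * a_n; check: a_0 = 1, a_1 = 2, a_2 = -3/2, a_3 = -8/3, a_4 = 13/8, a_5 = 12/5


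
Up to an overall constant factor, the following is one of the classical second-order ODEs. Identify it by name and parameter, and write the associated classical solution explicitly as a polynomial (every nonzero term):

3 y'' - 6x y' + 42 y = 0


All three coefficients share the factor 3; dividing through by 3 gives  y'' - 2x y' + 14 y = 0.
This matches the Hermite equation y'' - 2x y' + 2n y = 0 with 2n = 14, so n = 7; the polynomial solution is H_7(x).
With y = sum_k a_k x^k, matching x^k gives (k+2)(k+1) a_{k+2} = 2(k - n) a_k = 2(k - 7) a_k. The right side vanishes at k = 7, so the series with the parity of 7 terminates at degree 7.
Standard normalization: leading coefficient of H_n is 2^n, so a_7 = 2^7 = 128. Work downward with a_k = (k+1)(k+2) a_{k+2} / (2(k - n)):
  a_5 = (6)(7)(128) / (2(5 - 7)) = 5376/(-4) = -1344
  a_3 = (4)(5)(-1344) / (2(3 - 7)) = -26880/(-8) = 3360
  a_1 = (2)(3)(3360) / (2(1 - 7)) = 20160/(-12) = -1680
Hence H_7(x) = 128 x^7 - 1344 x^5 + 3360 x^3 - 1680 x.

H_7(x); series = 128 x^7 - 1344 x^5 + 3360 x^3 - 1680 x


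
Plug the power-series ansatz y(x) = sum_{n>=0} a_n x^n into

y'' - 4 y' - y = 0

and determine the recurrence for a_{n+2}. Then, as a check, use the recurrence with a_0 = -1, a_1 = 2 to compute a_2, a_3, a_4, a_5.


Substitute y = sum_n a_n x^n.
y''(x) has coefficient (n+2)(n+1) a_{n+2} at x^n;
-4 y'(x) has coefficient -4 (n+1) a_{n+1} at x^n;
-y(x) has coefficient -1 a_n at x^n.
Matching x^n: (n+2)(n+1) a_{n+2} - 4 (n+1) a_{n+1} - 1 a_n = 0.
Thus a_{n+2} = [4 (n+1) a_{n+1} + 1 a_n] / ((n+1)(n+2)).

Check with a_0 = -1, a_1 = 2 (apply the recurrence for n = 0, 1, 2, 3): a_0 = -1, a_1 = 2, a_2 = 7/2, a_3 = 5, a_4 = 127/24, a_5 = 269/60.

a_(n+2) = [4 (n+1) a_(n+1) + 1 a_n] / ((n+1)(n+2)); check: a_0 = -1, a_1 = 2, a_2 = 7/2, a_3 = 5, a_4 = 127/24, a_5 = 269/60


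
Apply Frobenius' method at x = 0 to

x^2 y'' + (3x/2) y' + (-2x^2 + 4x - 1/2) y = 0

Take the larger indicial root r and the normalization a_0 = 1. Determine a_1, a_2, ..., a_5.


Write in Frobenius form y'' + (p(x)/x) y' + (q(x)/x^2) y = 0:
  p(x) = 3/2,  q(x) = -2x^2 + 4x - 1/2.
Indicial equation: r(r-1) + (3/2) r + (-1/2) = 0 -> roots r_1 = 1/2, r_2 = -1.
Take r = r_1 = 1/2. Let y(x) = x^r sum_{n>=0} a_n x^n with a_0 = 1.
Substitute y = x^r sum a_n x^n and match x^{r+n}. The recurrence is
  D(n) a_n + 4 a_{n-1} - 2 a_{n-2} = 0,  where D(n) = (r+n)(r+n-1) + (3/2)(r+n) + (-1/2).
  a_n = [-4 a_{n-1} + 2 a_{n-2}] / D(n).
Since the indicial polynomial factors as (r - r_1)(r - r_2), D(n) = (r_1 + n - r_1)(r_1 + n - r_2) = n(n + 3/2).
Evaluating step by step (a_0 = 1):
  n = 1: D(1) = 1(1 + 3/2) = 5/2; numerator = -4(1) = -4; a_1 = (-4)/(5/2) = -8/5
  n = 2: D(2) = 2(2 + 3/2) = 7; numerator = -4(-8/5) + 2(1) = 42/5; a_2 = (42/5)/(7) = 6/5
  n = 3: D(3) = 3(3 + 3/2) = 27/2; numerator = -4(6/5) + 2(-8/5) = -8; a_3 = (-8)/(27/2) = -16/27
  n = 4: D(4) = 4(4 + 3/2) = 22; numerator = -4(-16/27) + 2(6/5) = 644/135; a_4 = (644/135)/(22) = 322/1485
  n = 5: D(5) = 5(5 + 3/2) = 65/2; numerator = -4(322/1485) + 2(-16/27) = -1016/495; a_5 = (-1016/495)/(65/2) = -2032/32175

r = 1/2; a_0 = 1; a_1 = -8/5; a_2 = 6/5; a_3 = -16/27; a_4 = 322/1485; a_5 = -2032/32175


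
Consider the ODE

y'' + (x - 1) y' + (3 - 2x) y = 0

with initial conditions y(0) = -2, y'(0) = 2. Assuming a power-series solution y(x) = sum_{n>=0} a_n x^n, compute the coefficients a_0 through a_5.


Ansatz: y(x) = sum_{n>=0} a_n x^n, so y'(x) = sum_{n>=1} n a_n x^(n-1) and y''(x) = sum_{n>=2} n(n-1) a_n x^(n-2).
Substitute into P(x) y'' + Q(x) y' + R(x) y = 0 with P(x) = 1, Q(x) = x - 1, R(x) = 3 - 2x, and match powers of x.
Initial conditions: a_0 = -2, a_1 = 2.
Setting the coefficient of each power of x to zero and solving order by order (substituting the coefficients already found):
  x^0: 2 a_2 - a_1 + 3 a_0 = 0  ->  2 a_2 = a_1 - 3 a_0 = 8  ->  a_2 = 4
  x^1: 6 a_3 - 2 a_2 + 4 a_1 - 2 a_0 = 0  ->  6 a_3 = 2 a_2 - 4 a_1 + 2 a_0 = -4  ->  a_3 = -2/3
  x^2: 12 a_4 - 3 a_3 + 5 a_2 - 2 a_1 = 0  ->  12 a_4 = 3 a_3 - 5 a_2 + 2 a_1 = -18  ->  a_4 = -3/2
  x^3: 20 a_5 - 4 a_4 + 6 a_3 - 2 a_2 = 0  ->  20 a_5 = 4 a_4 - 6 a_3 + 2 a_2 = 6  ->  a_5 = 3/10
Truncated series: y(x) = -2 + 2 x + 4 x^2 - (2/3) x^3 - (3/2) x^4 + (3/10) x^5 + O(x^6).

a_0 = -2; a_1 = 2; a_2 = 4; a_3 = -2/3; a_4 = -3/2; a_5 = 3/10


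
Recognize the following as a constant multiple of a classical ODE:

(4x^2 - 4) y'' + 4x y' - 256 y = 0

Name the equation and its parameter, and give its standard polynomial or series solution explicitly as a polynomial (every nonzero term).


All three coefficients share the factor -4; dividing through by -4 gives  (1 - x^2) y'' - x y' + 64 y = 0.
This matches the Chebyshev equation (1 - x^2) y'' - x y' + n^2 y = 0 (note the -x y' term, not -2x y') with n^2 = 64, so n = 8; the polynomial solution is T_8(x).
With y = sum_k a_k x^k, matching x^k gives (k+2)(k+1) a_{k+2} = (k^2 - n^2) a_k = (k - 8)(k + 8) a_k. The right side vanishes at k = 8, so the series with the parity of 8 terminates at degree 8.
Standard normalization: leading coefficient of T_n is 2^(n-1), so a_8 = 2^7 = 128. Work downward with a_k = (k+1)(k+2) a_{k+2} / ((k - 8)(k + 8)):
  a_6 = (7)(8)(128) / ((6 - 8)(6 + 8)) = 7168/(-28) = -256
  a_4 = (5)(6)(-256) / ((4 - 8)(4 + 8)) = -7680/(-48) = 160
  a_2 = (3)(4)(160) / ((2 - 8)(2 + 8)) = 1920/(-60) = -32
  a_0 = (1)(2)(-32) / ((0 - 8)(0 + 8)) = -64/(-64) = 1
Hence T_8(x) = 128 x^8 - 256 x^6 + 160 x^4 - 32 x^2 + 1.

T_8(x); series = 128 x^8 - 256 x^6 + 160 x^4 - 32 x^2 + 1


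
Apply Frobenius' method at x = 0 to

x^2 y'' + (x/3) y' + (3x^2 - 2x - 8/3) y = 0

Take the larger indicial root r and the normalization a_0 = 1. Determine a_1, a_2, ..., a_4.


Write in Frobenius form y'' + (p(x)/x) y' + (q(x)/x^2) y = 0:
  p(x) = 1/3,  q(x) = 3x^2 - 2x - 8/3.
Indicial equation: r(r-1) + (1/3) r + (-8/3) = 0 -> roots r_1 = 2, r_2 = -4/3.
Take r = r_1 = 2. Let y(x) = x^r sum_{n>=0} a_n x^n with a_0 = 1.
Substitute y = x^r sum a_n x^n and match x^{r+n}. The recurrence is
  D(n) a_n - 2 a_{n-1} + 3 a_{n-2} = 0,  where D(n) = (r+n)(r+n-1) + (1/3)(r+n) + (-8/3).
  a_n = [2 a_{n-1} - 3 a_{n-2}] / D(n).
Since the indicial polynomial factors as (r - r_1)(r - r_2), D(n) = (r_1 + n - r_1)(r_1 + n - r_2) = n(n + 10/3).
Evaluating step by step (a_0 = 1):
  n = 1: D(1) = 1(1 + 10/3) = 13/3; numerator = 2(1) = 2; a_1 = (2)/(13/3) = 6/13
  n = 2: D(2) = 2(2 + 10/3) = 32/3; numerator = 2(6/13) - 3(1) = -27/13; a_2 = (-27/13)/(32/3) = -81/416
  n = 3: D(3) = 3(3 + 10/3) = 19; numerator = 2(-81/416) - 3(6/13) = -369/208; a_3 = (-369/208)/(19) = -369/3952
  n = 4: D(4) = 4(4 + 10/3) = 88/3; numerator = 2(-369/3952) - 3(-81/416) = 3141/7904; a_4 = (3141/7904)/(88/3) = 9423/695552

r = 2; a_0 = 1; a_1 = 6/13; a_2 = -81/416; a_3 = -369/3952; a_4 = 9423/695552


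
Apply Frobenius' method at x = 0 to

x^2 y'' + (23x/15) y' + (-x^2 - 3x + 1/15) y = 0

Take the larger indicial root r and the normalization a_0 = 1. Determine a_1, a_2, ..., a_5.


Write in Frobenius form y'' + (p(x)/x) y' + (q(x)/x^2) y = 0:
  p(x) = 23/15,  q(x) = -x^2 - 3x + 1/15.
Indicial equation: r(r-1) + (23/15) r + (1/15) = 0 -> roots r_1 = -1/5, r_2 = -1/3.
Take r = r_1 = -1/5. Let y(x) = x^r sum_{n>=0} a_n x^n with a_0 = 1.
Substitute y = x^r sum a_n x^n and match x^{r+n}. The recurrence is
  D(n) a_n - 3 a_{n-1} - 1 a_{n-2} = 0,  where D(n) = (r+n)(r+n-1) + (23/15)(r+n) + (1/15).
  a_n = [3 a_{n-1} + 1 a_{n-2}] / D(n).
Since the indicial polynomial factors as (r - r_1)(r - r_2), D(n) = (r_1 + n - r_1)(r_1 + n - r_2) = n(n + 2/15).
Evaluating step by step (a_0 = 1):
  n = 1: D(1) = 1(1 + 2/15) = 17/15; numerator = 3(1) = 3; a_1 = (3)/(17/15) = 45/17
  n = 2: D(2) = 2(2 + 2/15) = 64/15; numerator = 3(45/17) + 1(1) = 152/17; a_2 = (152/17)/(64/15) = 285/136
  n = 3: D(3) = 3(3 + 2/15) = 47/5; numerator = 3(285/136) + 1(45/17) = 1215/136; a_3 = (1215/136)/(47/5) = 6075/6392
  n = 4: D(4) = 4(4 + 2/15) = 248/15; numerator = 3(6075/6392) + 1(285/136) = 465/94; a_4 = (465/94)/(248/15) = 225/752
  n = 5: D(5) = 5(5 + 2/15) = 77/3; numerator = 3(225/752) + 1(6075/6392) = 23625/12784; a_5 = (23625/12784)/(77/3) = 10125/140624

r = -1/5; a_0 = 1; a_1 = 45/17; a_2 = 285/136; a_3 = 6075/6392; a_4 = 225/752; a_5 = 10125/140624


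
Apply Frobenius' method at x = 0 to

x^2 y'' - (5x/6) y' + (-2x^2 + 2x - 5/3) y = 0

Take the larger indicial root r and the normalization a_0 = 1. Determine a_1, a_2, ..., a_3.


Write in Frobenius form y'' + (p(x)/x) y' + (q(x)/x^2) y = 0:
  p(x) = -5/6,  q(x) = -2x^2 + 2x - 5/3.
Indicial equation: r(r-1) + (-5/6) r + (-5/3) = 0 -> roots r_1 = 5/2, r_2 = -2/3.
Take r = r_1 = 5/2. Let y(x) = x^r sum_{n>=0} a_n x^n with a_0 = 1.
Substitute y = x^r sum a_n x^n and match x^{r+n}. The recurrence is
  D(n) a_n + 2 a_{n-1} - 2 a_{n-2} = 0,  where D(n) = (r+n)(r+n-1) + (-5/6)(r+n) + (-5/3).
  a_n = [-2 a_{n-1} + 2 a_{n-2}] / D(n).
Since the indicial polynomial factors as (r - r_1)(r - r_2), D(n) = (r_1 + n - r_1)(r_1 + n - r_2) = n(n + 19/6).
Evaluating step by step (a_0 = 1):
  n = 1: D(1) = 1(1 + 19/6) = 25/6; numerator = -2(1) = -2; a_1 = (-2)/(25/6) = -12/25
  n = 2: D(2) = 2(2 + 19/6) = 31/3; numerator = -2(-12/25) + 2(1) = 74/25; a_2 = (74/25)/(31/3) = 222/775
  n = 3: D(3) = 3(3 + 19/6) = 37/2; numerator = -2(222/775) + 2(-12/25) = -1188/775; a_3 = (-1188/775)/(37/2) = -2376/28675

r = 5/2; a_0 = 1; a_1 = -12/25; a_2 = 222/775; a_3 = -2376/28675


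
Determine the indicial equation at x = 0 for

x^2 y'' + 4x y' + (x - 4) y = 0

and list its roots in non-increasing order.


Divide by x^2 to reach normal form y'' + P_1(x) y' + P_2(x) y = 0 with P_1(x) = 4/x and P_2(x) = 1/x - 4/x^2.
x = 0 is a singular point because the y'-coefficient 4/x has a pole at x = 0 and the y-coefficient 1/x - 4/x^2 has a pole at x = 0.
It is a regular singular point because x P_1(x) = p(x) = 4 and x^2 P_2(x) = q(x) = x - 4 are polynomials, hence analytic at x = 0.
p(0) = 4,  q(0) = -4.
Indicial equation: r(r-1) + p(0) r + q(0) = 0, i.e. r^2 + (p(0) - 1) r + q(0) = 0, i.e. r^2 + 3 r - 4 = 0.
Discriminant: (3)^2 - 4(-4) = 25, so r = (-3 ± 5)/2.
Solving: r_1 = 1, r_2 = -4.

indicial: r^2 + 3 r - 4 = 0; roots r_1 = 1, r_2 = -4


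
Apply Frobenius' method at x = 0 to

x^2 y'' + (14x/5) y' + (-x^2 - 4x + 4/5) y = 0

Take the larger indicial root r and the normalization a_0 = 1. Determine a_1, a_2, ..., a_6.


Write in Frobenius form y'' + (p(x)/x) y' + (q(x)/x^2) y = 0:
  p(x) = 14/5,  q(x) = -x^2 - 4x + 4/5.
Indicial equation: r(r-1) + (14/5) r + (4/5) = 0 -> roots r_1 = -4/5, r_2 = -1.
Take r = r_1 = -4/5. Let y(x) = x^r sum_{n>=0} a_n x^n with a_0 = 1.
Substitute y = x^r sum a_n x^n and match x^{r+n}. The recurrence is
  D(n) a_n - 4 a_{n-1} - 1 a_{n-2} = 0,  where D(n) = (r+n)(r+n-1) + (14/5)(r+n) + (4/5).
  a_n = [4 a_{n-1} + 1 a_{n-2}] / D(n).
Since the indicial polynomial factors as (r - r_1)(r - r_2), D(n) = (r_1 + n - r_1)(r_1 + n - r_2) = n(n + 1/5).
Evaluating step by step (a_0 = 1):
  n = 1: D(1) = 1(1 + 1/5) = 6/5; numerator = 4(1) = 4; a_1 = (4)/(6/5) = 10/3
  n = 2: D(2) = 2(2 + 1/5) = 22/5; numerator = 4(10/3) + 1(1) = 43/3; a_2 = (43/3)/(22/5) = 215/66
  n = 3: D(3) = 3(3 + 1/5) = 48/5; numerator = 4(215/66) + 1(10/3) = 180/11; a_3 = (180/11)/(48/5) = 75/44
  n = 4: D(4) = 4(4 + 1/5) = 84/5; numerator = 4(75/44) + 1(215/66) = 665/66; a_4 = (665/66)/(84/5) = 475/792
  n = 5: D(5) = 5(5 + 1/5) = 26; numerator = 4(475/792) + 1(75/44) = 1625/396; a_5 = (1625/396)/(26) = 125/792
  n = 6: D(6) = 6(6 + 1/5) = 186/5; numerator = 4(125/792) + 1(475/792) = 325/264; a_6 = (325/264)/(186/5) = 1625/49104

r = -4/5; a_0 = 1; a_1 = 10/3; a_2 = 215/66; a_3 = 75/44; a_4 = 475/792; a_5 = 125/792; a_6 = 1625/49104


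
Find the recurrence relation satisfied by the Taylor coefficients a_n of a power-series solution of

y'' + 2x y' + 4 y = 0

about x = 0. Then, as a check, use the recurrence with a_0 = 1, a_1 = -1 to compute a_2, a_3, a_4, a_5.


Substitute y = sum_n a_n x^n.
y''(x) has coefficient (n+2)(n+1) a_{n+2} at x^n;
2 x y'(x) has coefficient 2 n a_n at x^n (shift);
4 y(x) has coefficient 4 a_n at x^n.
Matching x^n: (n+2)(n+1) a_{n+2} + (2n + 4) a_n = 0.
Thus a_{n+2} = (-2n - 4) / ((n+1)(n+2)) * a_n.

Check with a_0 = 1, a_1 = -1 (apply the recurrence for n = 0, 1, 2, 3): a_0 = 1, a_1 = -1, a_2 = -2, a_3 = 1, a_4 = 4/3, a_5 = -1/2.

a_(n+2) = (-2n - 4) / ((n+1)(n+2)) * a_n; check: a_0 = 1, a_1 = -1, a_2 = -2, a_3 = 1, a_4 = 4/3, a_5 = -1/2


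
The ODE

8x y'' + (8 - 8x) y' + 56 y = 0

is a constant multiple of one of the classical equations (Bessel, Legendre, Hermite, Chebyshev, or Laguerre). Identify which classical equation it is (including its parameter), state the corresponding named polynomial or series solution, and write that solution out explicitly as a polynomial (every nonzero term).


All three coefficients share the factor 8; dividing through by 8 gives  x y'' + (1 - x) y' + 7 y = 0.
This matches the Laguerre equation x y'' + (1 - x) y' + n y = 0 with n = 7; the polynomial solution is L_7(x).
With y = sum_k a_k x^k, matching x^k gives (k+1)k a_{k+1} + (k+1) a_{k+1} - k a_k + n a_k = 0, i.e. (k+1)^2 a_{k+1} = (k - n) a_k = (k - 7) a_k. The right side vanishes at k = 7, so the series terminates at degree 7.
Standard normalization L_n(0) = 1 gives a_0 = 1. Work upward with a_{k+1} = (k - 7) a_k / (k+1)^2:
  a_1 = (0 - 7)(1) / 1^2 = -7/1 = -7
  a_2 = (1 - 7)(-7) / 2^2 = 42/4 = 21/2
  a_3 = (2 - 7)(21/2) / 3^2 = (-105/2)/9 = -35/6
  a_4 = (3 - 7)(-35/6) / 4^2 = (70/3)/16 = 35/24
  a_5 = (4 - 7)(35/24) / 5^2 = (-35/8)/25 = -7/40
  a_6 = (5 - 7)(-7/40) / 6^2 = (7/20)/36 = 7/720
  a_7 = (6 - 7)(7/720) / 7^2 = (-7/720)/49 = -1/5040
Hence L_7(x) = -x^7/5040 + 7 x^6/720 - 7 x^5/40 + 35 x^4/24 - 35 x^3/6 + 21 x^2/2 - 7 x + 1.

L_7(x); series = -x^7/5040 + 7 x^6/720 - 7 x^5/40 + 35 x^4/24 - 35 x^3/6 + 21 x^2/2 - 7 x + 1


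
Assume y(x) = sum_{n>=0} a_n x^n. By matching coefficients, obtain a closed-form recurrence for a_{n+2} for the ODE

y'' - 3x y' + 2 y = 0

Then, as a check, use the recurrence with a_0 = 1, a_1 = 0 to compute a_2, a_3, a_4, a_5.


Substitute y = sum_n a_n x^n.
y''(x) has coefficient (n+2)(n+1) a_{n+2} at x^n;
-3 x y'(x) has coefficient -3 n a_n at x^n (shift);
2 y(x) has coefficient 2 a_n at x^n.
Matching x^n: (n+2)(n+1) a_{n+2} + (-3n + 2) a_n = 0.
Thus a_{n+2} = (3n - 2) / ((n+1)(n+2)) * a_n.

Check with a_0 = 1, a_1 = 0 (apply the recurrence for n = 0, 1, 2, 3): a_0 = 1, a_1 = 0, a_2 = -1, a_3 = 0, a_4 = -1/3, a_5 = 0.

a_(n+2) = (3n - 2) / ((n+1)(n+2)) * a_n; check: a_0 = 1, a_1 = 0, a_2 = -1, a_3 = 0, a_4 = -1/3, a_5 = 0


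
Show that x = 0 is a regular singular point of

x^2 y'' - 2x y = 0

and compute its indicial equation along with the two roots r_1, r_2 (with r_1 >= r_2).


Divide by x^2 to reach normal form y'' + P_1(x) y' + P_2(x) y = 0 with P_1(x) = 0 and P_2(x) = -2/x.
x = 0 is a singular point because the y-coefficient -2/x has a pole at x = 0.
It is a regular singular point because x P_1(x) = p(x) = 0 and x^2 P_2(x) = q(x) = -2x are polynomials, hence analytic at x = 0.
p(0) = 0,  q(0) = 0.
Indicial equation: r(r-1) + p(0) r + q(0) = 0, i.e. r^2 + (p(0) - 1) r + q(0) = 0, i.e. r^2 - 1 r = 0.
Discriminant: (-1)^2 - 4(0) = 1, so r = (1 ± 1)/2.
Solving: r_1 = 1, r_2 = 0.

indicial: r^2 - 1 r = 0; roots r_1 = 1, r_2 = 0


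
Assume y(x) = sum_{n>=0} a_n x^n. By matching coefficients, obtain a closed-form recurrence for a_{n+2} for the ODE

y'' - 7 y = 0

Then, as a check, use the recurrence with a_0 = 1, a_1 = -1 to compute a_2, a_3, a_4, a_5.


Substitute y = sum_n a_n x^n into y'' + (const) y = 0.
y''(x) = sum_{n>=0} (n+2)(n+1) a_{n+2} x^n.
The ODE becomes sum_n [(n+2)(n+1) a_{n+2} - 7 a_n] x^n = 0.
Setting each coefficient to zero gives the recurrence:
  (n+2)(n+1) a_{n+2} - 7 a_n = 0,
  a_{n+2} = 7 / ((n+1)(n+2)) a_n.

Check with a_0 = 1, a_1 = -1 (apply the recurrence for n = 0, 1, 2, 3): a_0 = 1, a_1 = -1, a_2 = 7/2, a_3 = -7/6, a_4 = 49/24, a_5 = -49/120.

a_{n+2} = 7/((n+1)(n+2)) * a_n; check: a_0 = 1, a_1 = -1, a_2 = 7/2, a_3 = -7/6, a_4 = 49/24, a_5 = -49/120


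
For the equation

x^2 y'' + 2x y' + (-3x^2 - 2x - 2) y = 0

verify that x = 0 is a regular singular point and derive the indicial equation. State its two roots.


Divide by x^2 to reach normal form y'' + P_1(x) y' + P_2(x) y = 0 with P_1(x) = 2/x and P_2(x) = -3 - 2/x - 2/x^2.
x = 0 is a singular point because the y'-coefficient 2/x has a pole at x = 0 and the y-coefficient -3 - 2/x - 2/x^2 has a pole at x = 0.
It is a regular singular point because x P_1(x) = p(x) = 2 and x^2 P_2(x) = q(x) = -3x^2 - 2x - 2 are polynomials, hence analytic at x = 0.
p(0) = 2,  q(0) = -2.
Indicial equation: r(r-1) + p(0) r + q(0) = 0, i.e. r^2 + (p(0) - 1) r + q(0) = 0, i.e. r^2 + 1 r - 2 = 0.
Discriminant: (1)^2 - 4(-2) = 9, so r = (-1 ± 3)/2.
Solving: r_1 = 1, r_2 = -2.

indicial: r^2 + 1 r - 2 = 0; roots r_1 = 1, r_2 = -2


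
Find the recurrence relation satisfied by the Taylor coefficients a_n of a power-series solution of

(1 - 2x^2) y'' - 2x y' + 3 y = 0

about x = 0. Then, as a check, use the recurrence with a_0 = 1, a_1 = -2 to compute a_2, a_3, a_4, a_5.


Substitute y = sum_n a_n x^n.
(1 - 2 x^2) y'' contributes (n+2)(n+1) a_{n+2} - 2 n(n-1) a_n at x^n.
-2 x y'(x) contributes -2 n a_n at x^n.
3 y(x) contributes 3 a_n at x^n.
Matching x^n: (n+2)(n+1) a_{n+2} + (-2 n(n-1) - 2 n + 3) a_n = 0.
Thus a_{n+2} = (2 n(n-1) + 2 n - 3) / ((n+1)(n+2)) * a_n.

Check with a_0 = 1, a_1 = -2 (apply the recurrence for n = 0, 1, 2, 3): a_0 = 1, a_1 = -2, a_2 = -3/2, a_3 = 1/3, a_4 = -5/8, a_5 = 1/4.

a_(n+2) = (2 n(n-1) + 2 n - 3) / ((n+1)(n+2)) * a_n; check: a_0 = 1, a_1 = -2, a_2 = -3/2, a_3 = 1/3, a_4 = -5/8, a_5 = 1/4


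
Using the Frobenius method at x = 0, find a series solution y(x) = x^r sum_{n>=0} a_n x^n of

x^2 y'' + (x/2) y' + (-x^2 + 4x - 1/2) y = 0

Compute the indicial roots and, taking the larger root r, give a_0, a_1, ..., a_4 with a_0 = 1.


Write in Frobenius form y'' + (p(x)/x) y' + (q(x)/x^2) y = 0:
  p(x) = 1/2,  q(x) = -x^2 + 4x - 1/2.
Indicial equation: r(r-1) + (1/2) r + (-1/2) = 0 -> roots r_1 = 1, r_2 = -1/2.
Take r = r_1 = 1. Let y(x) = x^r sum_{n>=0} a_n x^n with a_0 = 1.
Substitute y = x^r sum a_n x^n and match x^{r+n}. The recurrence is
  D(n) a_n + 4 a_{n-1} - 1 a_{n-2} = 0,  where D(n) = (r+n)(r+n-1) + (1/2)(r+n) + (-1/2).
  a_n = [-4 a_{n-1} + 1 a_{n-2}] / D(n).
Since the indicial polynomial factors as (r - r_1)(r - r_2), D(n) = (r_1 + n - r_1)(r_1 + n - r_2) = n(n + 3/2).
Evaluating step by step (a_0 = 1):
  n = 1: D(1) = 1(1 + 3/2) = 5/2; numerator = -4(1) = -4; a_1 = (-4)/(5/2) = -8/5
  n = 2: D(2) = 2(2 + 3/2) = 7; numerator = -4(-8/5) + 1(1) = 37/5; a_2 = (37/5)/(7) = 37/35
  n = 3: D(3) = 3(3 + 3/2) = 27/2; numerator = -4(37/35) + 1(-8/5) = -204/35; a_3 = (-204/35)/(27/2) = -136/315
  n = 4: D(4) = 4(4 + 3/2) = 22; numerator = -4(-136/315) + 1(37/35) = 877/315; a_4 = (877/315)/(22) = 877/6930

r = 1; a_0 = 1; a_1 = -8/5; a_2 = 37/35; a_3 = -136/315; a_4 = 877/6930


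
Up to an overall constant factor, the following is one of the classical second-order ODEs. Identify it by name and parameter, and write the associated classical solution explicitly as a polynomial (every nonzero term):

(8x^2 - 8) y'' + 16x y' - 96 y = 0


All three coefficients share the factor -8; dividing through by -8 gives  (1 - x^2) y'' - 2x y' + 12 y = 0.
This matches the Legendre equation (1 - x^2) y'' - 2x y' + n(n+1) y = 0 (note the -2x y' term) with n(n+1) = 12, so n = 3; the polynomial solution is P_3(x).
With y = sum_k a_k x^k, matching x^k gives (k+2)(k+1) a_{k+2} = [k(k+1) - n(n+1)] a_k = (k - 3)(k + 4) a_k. The right side vanishes at k = 3, so the series with the parity of 3 terminates at degree 3.
Standard normalization (P_n(1) = 1): leading coefficient (2n)!/(2^n (n!)^2) = 720/(8*36) = 5/2, so a_3 = 5/2. Work downward with a_k = (k+1)(k+2) a_{k+2} / ((k - 3)(k + 4)):
  a_1 = (2)(3)(5/2) / ((1 - 3)(1 + 4)) = 15/(-10) = -3/2
Hence P_3(x) = 5 x^3/2 - 3 x/2.

P_3(x); series = 5 x^3/2 - 3 x/2


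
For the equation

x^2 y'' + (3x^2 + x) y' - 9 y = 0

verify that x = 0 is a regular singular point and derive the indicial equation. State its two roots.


Divide by x^2 to reach normal form y'' + P_1(x) y' + P_2(x) y = 0 with P_1(x) = 3 + 1/x and P_2(x) = -9/x^2.
x = 0 is a singular point because the y'-coefficient 3 + 1/x has a pole at x = 0 and the y-coefficient -9/x^2 has a pole at x = 0.
It is a regular singular point because x P_1(x) = p(x) = 3x + 1 and x^2 P_2(x) = q(x) = -9 are polynomials, hence analytic at x = 0.
p(0) = 1,  q(0) = -9.
Indicial equation: r(r-1) + p(0) r + q(0) = 0, i.e. r^2 + (p(0) - 1) r + q(0) = 0, i.e. r^2 - 9 = 0.
Discriminant: (0)^2 - 4(-9) = 36, so r = (0 ± 6)/2.
Solving: r_1 = 3, r_2 = -3.

indicial: r^2 - 9 = 0; roots r_1 = 3, r_2 = -3


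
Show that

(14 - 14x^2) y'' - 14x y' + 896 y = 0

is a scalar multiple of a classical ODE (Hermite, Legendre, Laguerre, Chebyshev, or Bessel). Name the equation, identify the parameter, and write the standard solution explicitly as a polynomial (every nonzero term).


All three coefficients share the factor 14; dividing through by 14 gives  (1 - x^2) y'' - x y' + 64 y = 0.
This matches the Chebyshev equation (1 - x^2) y'' - x y' + n^2 y = 0 (note the -x y' term, not -2x y') with n^2 = 64, so n = 8; the polynomial solution is T_8(x).
With y = sum_k a_k x^k, matching x^k gives (k+2)(k+1) a_{k+2} = (k^2 - n^2) a_k = (k - 8)(k + 8) a_k. The right side vanishes at k = 8, so the series with the parity of 8 terminates at degree 8.
Standard normalization: leading coefficient of T_n is 2^(n-1), so a_8 = 2^7 = 128. Work downward with a_k = (k+1)(k+2) a_{k+2} / ((k - 8)(k + 8)):
  a_6 = (7)(8)(128) / ((6 - 8)(6 + 8)) = 7168/(-28) = -256
  a_4 = (5)(6)(-256) / ((4 - 8)(4 + 8)) = -7680/(-48) = 160
  a_2 = (3)(4)(160) / ((2 - 8)(2 + 8)) = 1920/(-60) = -32
  a_0 = (1)(2)(-32) / ((0 - 8)(0 + 8)) = -64/(-64) = 1
Hence T_8(x) = 128 x^8 - 256 x^6 + 160 x^4 - 32 x^2 + 1.

T_8(x); series = 128 x^8 - 256 x^6 + 160 x^4 - 32 x^2 + 1


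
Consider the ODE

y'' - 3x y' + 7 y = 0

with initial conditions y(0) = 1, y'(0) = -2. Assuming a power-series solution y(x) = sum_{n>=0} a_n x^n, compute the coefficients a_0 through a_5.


Ansatz: y(x) = sum_{n>=0} a_n x^n, so y'(x) = sum_{n>=1} n a_n x^(n-1) and y''(x) = sum_{n>=2} n(n-1) a_n x^(n-2).
Substitute into P(x) y'' + Q(x) y' + R(x) y = 0 with P(x) = 1, Q(x) = -3x, R(x) = 7, and match powers of x.
Initial conditions: a_0 = 1, a_1 = -2.
Setting the coefficient of each power of x to zero and solving order by order (substituting the coefficients already found):
  x^0: 2 a_2 + 7 a_0 = 0  ->  2 a_2 = -7 a_0 = -7  ->  a_2 = -7/2
  x^1: 6 a_3 + 4 a_1 = 0  ->  6 a_3 = -4 a_1 = 8  ->  a_3 = 4/3
  x^2: 12 a_4 + a_2 = 0  ->  12 a_4 = -a_2 = 7/2  ->  a_4 = 7/24
  x^3: 20 a_5 - 2 a_3 = 0  ->  20 a_5 = 2 a_3 = 8/3  ->  a_5 = 2/15
Truncated series: y(x) = 1 - 2 x - (7/2) x^2 + (4/3) x^3 + (7/24) x^4 + (2/15) x^5 + O(x^6).

a_0 = 1; a_1 = -2; a_2 = -7/2; a_3 = 4/3; a_4 = 7/24; a_5 = 2/15


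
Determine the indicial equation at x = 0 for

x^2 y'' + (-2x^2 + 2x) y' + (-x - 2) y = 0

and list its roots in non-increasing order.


Divide by x^2 to reach normal form y'' + P_1(x) y' + P_2(x) y = 0 with P_1(x) = -2 + 2/x and P_2(x) = -1/x - 2/x^2.
x = 0 is a singular point because the y'-coefficient -2 + 2/x has a pole at x = 0 and the y-coefficient -1/x - 2/x^2 has a pole at x = 0.
It is a regular singular point because x P_1(x) = p(x) = 2 - 2x and x^2 P_2(x) = q(x) = -x - 2 are polynomials, hence analytic at x = 0.
p(0) = 2,  q(0) = -2.
Indicial equation: r(r-1) + p(0) r + q(0) = 0, i.e. r^2 + (p(0) - 1) r + q(0) = 0, i.e. r^2 + 1 r - 2 = 0.
Discriminant: (1)^2 - 4(-2) = 9, so r = (-1 ± 3)/2.
Solving: r_1 = 1, r_2 = -2.

indicial: r^2 + 1 r - 2 = 0; roots r_1 = 1, r_2 = -2


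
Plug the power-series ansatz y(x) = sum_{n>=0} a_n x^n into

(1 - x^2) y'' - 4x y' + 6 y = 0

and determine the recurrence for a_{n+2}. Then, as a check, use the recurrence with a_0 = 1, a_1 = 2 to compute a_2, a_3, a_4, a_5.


Substitute y = sum_n a_n x^n.
(1 - 1 x^2) y'' contributes (n+2)(n+1) a_{n+2} - n(n-1) a_n at x^n.
-4 x y'(x) contributes -4 n a_n at x^n.
6 y(x) contributes 6 a_n at x^n.
Matching x^n: (n+2)(n+1) a_{n+2} + (-n(n-1) - 4 n + 6) a_n = 0.
Thus a_{n+2} = (n(n-1) + 4 n - 6) / ((n+1)(n+2)) * a_n.

Check with a_0 = 1, a_1 = 2 (apply the recurrence for n = 0, 1, 2, 3): a_0 = 1, a_1 = 2, a_2 = -3, a_3 = -2/3, a_4 = -1, a_5 = -2/5.

a_(n+2) = (n(n-1) + 4 n - 6) / ((n+1)(n+2)) * a_n; check: a_0 = 1, a_1 = 2, a_2 = -3, a_3 = -2/3, a_4 = -1, a_5 = -2/5


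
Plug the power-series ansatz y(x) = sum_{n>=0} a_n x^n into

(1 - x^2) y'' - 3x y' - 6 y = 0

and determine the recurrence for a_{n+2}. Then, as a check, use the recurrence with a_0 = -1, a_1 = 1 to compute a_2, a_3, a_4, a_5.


Substitute y = sum_n a_n x^n.
(1 - 1 x^2) y'' contributes (n+2)(n+1) a_{n+2} - n(n-1) a_n at x^n.
-3 x y'(x) contributes -3 n a_n at x^n.
-6 y(x) contributes -6 a_n at x^n.
Matching x^n: (n+2)(n+1) a_{n+2} + (-n(n-1) - 3 n - 6) a_n = 0.
Thus a_{n+2} = (n(n-1) + 3 n + 6) / ((n+1)(n+2)) * a_n.

Check with a_0 = -1, a_1 = 1 (apply the recurrence for n = 0, 1, 2, 3): a_0 = -1, a_1 = 1, a_2 = -3, a_3 = 3/2, a_4 = -7/2, a_5 = 63/40.

a_(n+2) = (n(n-1) + 3 n + 6) / ((n+1)(n+2)) * a_n; check: a_0 = -1, a_1 = 1, a_2 = -3, a_3 = 3/2, a_4 = -7/2, a_5 = 63/40


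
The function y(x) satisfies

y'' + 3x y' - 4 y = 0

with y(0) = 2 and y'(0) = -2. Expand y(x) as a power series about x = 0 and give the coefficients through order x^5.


Ansatz: y(x) = sum_{n>=0} a_n x^n, so y'(x) = sum_{n>=1} n a_n x^(n-1) and y''(x) = sum_{n>=2} n(n-1) a_n x^(n-2).
Substitute into P(x) y'' + Q(x) y' + R(x) y = 0 with P(x) = 1, Q(x) = 3x, R(x) = -4, and match powers of x.
Initial conditions: a_0 = 2, a_1 = -2.
Setting the coefficient of each power of x to zero and solving order by order (substituting the coefficients already found):
  x^0: 2 a_2 - 4 a_0 = 0  ->  2 a_2 = 4 a_0 = 8  ->  a_2 = 4
  x^1: 6 a_3 - a_1 = 0  ->  6 a_3 = a_1 = -2  ->  a_3 = -1/3
  x^2: 12 a_4 + 2 a_2 = 0  ->  12 a_4 = -2 a_2 = -8  ->  a_4 = -2/3
  x^3: 20 a_5 + 5 a_3 = 0  ->  20 a_5 = -5 a_3 = 5/3  ->  a_5 = 1/12
Truncated series: y(x) = 2 - 2 x + 4 x^2 - (1/3) x^3 - (2/3) x^4 + (1/12) x^5 + O(x^6).

a_0 = 2; a_1 = -2; a_2 = 4; a_3 = -1/3; a_4 = -2/3; a_5 = 1/12


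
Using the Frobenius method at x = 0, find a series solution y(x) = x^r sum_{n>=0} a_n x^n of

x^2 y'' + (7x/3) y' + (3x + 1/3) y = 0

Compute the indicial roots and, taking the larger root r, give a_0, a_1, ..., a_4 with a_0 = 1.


Write in Frobenius form y'' + (p(x)/x) y' + (q(x)/x^2) y = 0:
  p(x) = 7/3,  q(x) = 3x + 1/3.
Indicial equation: r(r-1) + (7/3) r + (1/3) = 0 -> roots r_1 = -1/3, r_2 = -1.
Take r = r_1 = -1/3. Let y(x) = x^r sum_{n>=0} a_n x^n with a_0 = 1.
Substitute y = x^r sum a_n x^n and match x^{r+n}. The recurrence is
  D(n) a_n + 3 a_{n-1} = 0,  where D(n) = (r+n)(r+n-1) + (7/3)(r+n) + (1/3).
  a_n = -3 / D(n) * a_{n-1}.
Since the indicial polynomial factors as (r - r_1)(r - r_2), D(n) = (r_1 + n - r_1)(r_1 + n - r_2) = n(n + 2/3).
Evaluating step by step (a_0 = 1):
  n = 1: D(1) = 1(1 + 2/3) = 5/3; numerator = -3(1) = -3; a_1 = (-3)/(5/3) = -9/5
  n = 2: D(2) = 2(2 + 2/3) = 16/3; numerator = -3(-9/5) = 27/5; a_2 = (27/5)/(16/3) = 81/80
  n = 3: D(3) = 3(3 + 2/3) = 11; numerator = -3(81/80) = -243/80; a_3 = (-243/80)/(11) = -243/880
  n = 4: D(4) = 4(4 + 2/3) = 56/3; numerator = -3(-243/880) = 729/880; a_4 = (729/880)/(56/3) = 2187/49280

r = -1/3; a_0 = 1; a_1 = -9/5; a_2 = 81/80; a_3 = -243/880; a_4 = 2187/49280


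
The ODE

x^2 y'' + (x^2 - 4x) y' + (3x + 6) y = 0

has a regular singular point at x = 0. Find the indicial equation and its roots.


Divide by x^2 to reach normal form y'' + P_1(x) y' + P_2(x) y = 0 with P_1(x) = 1 - 4/x and P_2(x) = 3/x + 6/x^2.
x = 0 is a singular point because the y'-coefficient 1 - 4/x has a pole at x = 0 and the y-coefficient 3/x + 6/x^2 has a pole at x = 0.
It is a regular singular point because x P_1(x) = p(x) = x - 4 and x^2 P_2(x) = q(x) = 3x + 6 are polynomials, hence analytic at x = 0.
p(0) = -4,  q(0) = 6.
Indicial equation: r(r-1) + p(0) r + q(0) = 0, i.e. r^2 + (p(0) - 1) r + q(0) = 0, i.e. r^2 - 5 r + 6 = 0.
Discriminant: (-5)^2 - 4(6) = 1, so r = (5 ± 1)/2.
Solving: r_1 = 3, r_2 = 2.

indicial: r^2 - 5 r + 6 = 0; roots r_1 = 3, r_2 = 2


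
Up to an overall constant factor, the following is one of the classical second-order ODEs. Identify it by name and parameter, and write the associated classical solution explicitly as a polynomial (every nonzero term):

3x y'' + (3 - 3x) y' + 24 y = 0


All three coefficients share the factor 3; dividing through by 3 gives  x y'' + (1 - x) y' + 8 y = 0.
This matches the Laguerre equation x y'' + (1 - x) y' + n y = 0 with n = 8; the polynomial solution is L_8(x).
With y = sum_k a_k x^k, matching x^k gives (k+1)k a_{k+1} + (k+1) a_{k+1} - k a_k + n a_k = 0, i.e. (k+1)^2 a_{k+1} = (k - n) a_k = (k - 8) a_k. The right side vanishes at k = 8, so the series terminates at degree 8.
Standard normalization L_n(0) = 1 gives a_0 = 1. Work upward with a_{k+1} = (k - 8) a_k / (k+1)^2:
  a_1 = (0 - 8)(1) / 1^2 = -8/1 = -8
  a_2 = (1 - 8)(-8) / 2^2 = 56/4 = 14
  a_3 = (2 - 8)(14) / 3^2 = -84/9 = -28/3
  a_4 = (3 - 8)(-28/3) / 4^2 = (140/3)/16 = 35/12
  a_5 = (4 - 8)(35/12) / 5^2 = (-35/3)/25 = -7/15
  a_6 = (5 - 8)(-7/15) / 6^2 = (7/5)/36 = 7/180
  a_7 = (6 - 8)(7/180) / 7^2 = (-7/90)/49 = -1/630
  a_8 = (7 - 8)(-1/630) / 8^2 = (1/630)/64 = 1/40320
Hence L_8(x) = x^8/40320 - x^7/630 + 7 x^6/180 - 7 x^5/15 + 35 x^4/12 - 28 x^3/3 + 14 x^2 - 8 x + 1.

L_8(x); series = x^8/40320 - x^7/630 + 7 x^6/180 - 7 x^5/15 + 35 x^4/12 - 28 x^3/3 + 14 x^2 - 8 x + 1


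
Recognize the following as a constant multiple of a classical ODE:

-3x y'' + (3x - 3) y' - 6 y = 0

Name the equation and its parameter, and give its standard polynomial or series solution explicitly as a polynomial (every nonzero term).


All three coefficients share the factor -3; dividing through by -3 gives  x y'' + (1 - x) y' + 2 y = 0.
This matches the Laguerre equation x y'' + (1 - x) y' + n y = 0 with n = 2; the polynomial solution is L_2(x).
With y = sum_k a_k x^k, matching x^k gives (k+1)k a_{k+1} + (k+1) a_{k+1} - k a_k + n a_k = 0, i.e. (k+1)^2 a_{k+1} = (k - n) a_k = (k - 2) a_k. The right side vanishes at k = 2, so the series terminates at degree 2.
Standard normalization L_n(0) = 1 gives a_0 = 1. Work upward with a_{k+1} = (k - 2) a_k / (k+1)^2:
  a_1 = (0 - 2)(1) / 1^2 = -2/1 = -2
  a_2 = (1 - 2)(-2) / 2^2 = 2/4 = 1/2
Hence L_2(x) = x^2/2 - 2 x + 1.

L_2(x); series = x^2/2 - 2 x + 1


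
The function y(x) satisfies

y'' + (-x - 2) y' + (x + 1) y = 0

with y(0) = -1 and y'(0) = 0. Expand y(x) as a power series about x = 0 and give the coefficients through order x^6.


Ansatz: y(x) = sum_{n>=0} a_n x^n, so y'(x) = sum_{n>=1} n a_n x^(n-1) and y''(x) = sum_{n>=2} n(n-1) a_n x^(n-2).
Substitute into P(x) y'' + Q(x) y' + R(x) y = 0 with P(x) = 1, Q(x) = -x - 2, R(x) = x + 1, and match powers of x.
Initial conditions: a_0 = -1, a_1 = 0.
Setting the coefficient of each power of x to zero and solving order by order (substituting the coefficients already found):
  x^0: 2 a_2 - 2 a_1 + a_0 = 0  ->  2 a_2 = 2 a_1 - a_0 = 1  ->  a_2 = 1/2
  x^1: 6 a_3 - 4 a_2 + a_0 = 0  ->  6 a_3 = 4 a_2 - a_0 = 3  ->  a_3 = 1/2
  x^2: 12 a_4 - 6 a_3 - a_2 + a_1 = 0  ->  12 a_4 = 6 a_3 + a_2 - a_1 = 7/2  ->  a_4 = 7/24
  x^3: 20 a_5 - 8 a_4 - 2 a_3 + a_2 = 0  ->  20 a_5 = 8 a_4 + 2 a_3 - a_2 = 17/6  ->  a_5 = 17/120
  x^4: 30 a_6 - 10 a_5 - 3 a_4 + a_3 = 0  ->  30 a_6 = 10 a_5 + 3 a_4 - a_3 = 43/24  ->  a_6 = 43/720
Truncated series: y(x) = -1 + (1/2) x^2 + (1/2) x^3 + (7/24) x^4 + (17/120) x^5 + (43/720) x^6 + O(x^7).

a_0 = -1; a_1 = 0; a_2 = 1/2; a_3 = 1/2; a_4 = 7/24; a_5 = 17/120; a_6 = 43/720


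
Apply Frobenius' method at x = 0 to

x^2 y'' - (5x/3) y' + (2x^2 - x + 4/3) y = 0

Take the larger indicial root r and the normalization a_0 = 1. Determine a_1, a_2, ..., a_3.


Write in Frobenius form y'' + (p(x)/x) y' + (q(x)/x^2) y = 0:
  p(x) = -5/3,  q(x) = 2x^2 - x + 4/3.
Indicial equation: r(r-1) + (-5/3) r + (4/3) = 0 -> roots r_1 = 2, r_2 = 2/3.
Take r = r_1 = 2. Let y(x) = x^r sum_{n>=0} a_n x^n with a_0 = 1.
Substitute y = x^r sum a_n x^n and match x^{r+n}. The recurrence is
  D(n) a_n - 1 a_{n-1} + 2 a_{n-2} = 0,  where D(n) = (r+n)(r+n-1) + (-5/3)(r+n) + (4/3).
  a_n = [1 a_{n-1} - 2 a_{n-2}] / D(n).
Since the indicial polynomial factors as (r - r_1)(r - r_2), D(n) = (r_1 + n - r_1)(r_1 + n - r_2) = n(n + 4/3).
Evaluating step by step (a_0 = 1):
  n = 1: D(1) = 1(1 + 4/3) = 7/3; numerator = 1(1) = 1; a_1 = (1)/(7/3) = 3/7
  n = 2: D(2) = 2(2 + 4/3) = 20/3; numerator = 1(3/7) - 2(1) = -11/7; a_2 = (-11/7)/(20/3) = -33/140
  n = 3: D(3) = 3(3 + 4/3) = 13; numerator = 1(-33/140) - 2(3/7) = -153/140; a_3 = (-153/140)/(13) = -153/1820

r = 2; a_0 = 1; a_1 = 3/7; a_2 = -33/140; a_3 = -153/1820


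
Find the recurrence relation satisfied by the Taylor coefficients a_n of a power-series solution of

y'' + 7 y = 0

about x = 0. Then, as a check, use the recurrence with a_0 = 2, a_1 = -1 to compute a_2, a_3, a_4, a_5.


Substitute y = sum_n a_n x^n into y'' + (const) y = 0.
y''(x) = sum_{n>=0} (n+2)(n+1) a_{n+2} x^n.
The ODE becomes sum_n [(n+2)(n+1) a_{n+2} + 7 a_n] x^n = 0.
Setting each coefficient to zero gives the recurrence:
  (n+2)(n+1) a_{n+2} + 7 a_n = 0,
  a_{n+2} = -7 / ((n+1)(n+2)) a_n.

Check with a_0 = 2, a_1 = -1 (apply the recurrence for n = 0, 1, 2, 3): a_0 = 2, a_1 = -1, a_2 = -7, a_3 = 7/6, a_4 = 49/12, a_5 = -49/120.

a_{n+2} = -7/((n+1)(n+2)) * a_n; check: a_0 = 2, a_1 = -1, a_2 = -7, a_3 = 7/6, a_4 = 49/12, a_5 = -49/120


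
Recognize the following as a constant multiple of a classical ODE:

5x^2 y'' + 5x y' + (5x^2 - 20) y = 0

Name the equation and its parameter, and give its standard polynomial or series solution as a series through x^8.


All three coefficients share the factor 5; dividing through by 5 gives  x^2 y'' + x y' + (x^2 - 4) y = 0.
This matches the Bessel equation x^2 y'' + x y' + (x^2 - nu^2) y = 0 with nu^2 = 4, so nu = 2; the solution bounded at x = 0 is J_2(x).
Frobenius at x = 0: indicial roots ±nu; for r = nu the recurrence k(k + 2nu) c_k = -c_{k-2} gives the standard series J_nu(x) = sum_{k>=0} (-1)^k / (k! (k+nu)!) (x/2)^(2k+nu). Evaluate the first 4 terms:
  k = 0: (-1)^0 / (0! * 2! * 2^2) x^2 = 1/(1*2*4) x^2 = (1/8) x^2
  k = 1: (-1)^1 / (1! * 3! * 2^4) x^4 = -1/(1*6*16) x^4 = (-1/96) x^4
  k = 2: (-1)^2 / (2! * 4! * 2^6) x^6 = 1/(2*24*64) x^6 = (1/3072) x^6
  k = 3: (-1)^3 / (3! * 5! * 2^8) x^8 = -1/(6*120*256) x^8 = (-1/184320) x^8
Hence J_2(x) = -x^8/184320 + x^6/3072 - x^4/96 + x^2/8 + ....

J_2(x); series = -x^8/184320 + x^6/3072 - x^4/96 + x^2/8
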